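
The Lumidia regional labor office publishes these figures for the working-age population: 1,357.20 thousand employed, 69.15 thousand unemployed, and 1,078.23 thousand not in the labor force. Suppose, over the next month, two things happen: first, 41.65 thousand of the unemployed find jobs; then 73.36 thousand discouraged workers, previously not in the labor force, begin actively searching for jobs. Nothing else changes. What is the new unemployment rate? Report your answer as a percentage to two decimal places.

New unemployment rate ≈ 6.73%.

Initially, labor force = 1,357.20 + 69.15 = 1,426.35 thousand, so u = 69.15/1,426.35 = 4.85%.
After the first change, unemployed falls and employed rises by 41.65; labor force unchanged → E = 1,398.85, U = 27.50, labor force = 1,426.35 thousand.
After the second change, unemployed and labor force both rise by 73.36 → E = 1,398.85, U = 100.86, labor force = 1,499.71 thousand.
New unemployment rate = 100.86 / 1,499.71 = 6.73%.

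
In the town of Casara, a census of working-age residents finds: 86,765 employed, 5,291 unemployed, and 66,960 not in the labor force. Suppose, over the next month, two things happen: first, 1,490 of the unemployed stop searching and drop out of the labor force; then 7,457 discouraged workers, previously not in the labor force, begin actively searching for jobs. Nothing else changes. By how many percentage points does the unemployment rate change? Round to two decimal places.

Initially, labor force = 86,765 + 5,291 = 92,056, so u = 5,291/92,056 = 5.75%.
After the first change, unemployed and labor force both fall by 1,490 → E = 86,765, U = 3,801, labor force = 90,566.
After the second change, unemployed and labor force both rise by 7,457 → E = 86,765, U = 11,258, labor force = 98,023.
New unemployment rate = 11,258 / 98,023 = 11.49%.
Change = 11.49% − 5.75% = +5.74 percentage points.

The unemployment rate changes by +5.74 percentage points.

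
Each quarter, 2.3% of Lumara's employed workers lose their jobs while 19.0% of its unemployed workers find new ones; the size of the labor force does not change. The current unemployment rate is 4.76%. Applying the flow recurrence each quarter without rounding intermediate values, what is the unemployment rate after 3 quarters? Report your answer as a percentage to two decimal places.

Unemployment rate after three quarters ≈ 7.85%.

With a fixed labor force, u_{t+1} = u_t + s·(1−u_t) − f·u_t = u_t·(1−s−f) + s.
Here 1−s−f = 0.787 and s = 0.023.
u_1 = 0.047600 × 0.787 + 0.023 = 0.060461.
u_2 = 0.060461 × 0.787 + 0.023 = 0.070583.
u_3 = 0.070583 × 0.787 + 0.023 = 0.078549.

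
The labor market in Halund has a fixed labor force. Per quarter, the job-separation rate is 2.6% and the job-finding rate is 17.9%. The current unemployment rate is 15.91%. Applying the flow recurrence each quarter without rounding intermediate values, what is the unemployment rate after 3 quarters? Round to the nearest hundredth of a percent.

Unemployment rate after three quarters ≈ 14.30%.

With a fixed labor force, u_{t+1} = u_t + s·(1−u_t) − f·u_t = u_t·(1−s−f) + s.
Here 1−s−f = 0.795 and s = 0.026.
u_1 = 0.159100 × 0.795 + 0.026 = 0.152484.
u_2 = 0.152484 × 0.795 + 0.026 = 0.147225.
u_3 = 0.147225 × 0.795 + 0.026 = 0.143044.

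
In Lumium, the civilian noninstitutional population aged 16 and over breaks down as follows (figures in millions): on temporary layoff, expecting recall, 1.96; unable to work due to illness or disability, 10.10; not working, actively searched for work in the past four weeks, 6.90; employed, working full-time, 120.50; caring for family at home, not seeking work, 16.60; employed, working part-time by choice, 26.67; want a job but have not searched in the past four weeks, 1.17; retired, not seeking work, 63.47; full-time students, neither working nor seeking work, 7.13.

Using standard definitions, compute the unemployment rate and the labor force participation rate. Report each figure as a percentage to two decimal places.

Employed = 120.50 + 26.67 = 147.17 million.
Unemployed = 1.96 + 6.90 = 8.86 million (jobless and actively searching, or on temporary layoff).
Labor force = 147.17 + 8.86 = 156.03 million.
Not in labor force = 10.10 + 16.60 + 1.17 + 63.47 + 7.13 = 98.47 million (those not working and not actively searching are outside the labor force — including those who want a job but have given up searching).
Civilian working-age population = 156.03 + 98.47 = 254.50 million.
Unemployment rate = 8.86 / 156.03 = 5.68%.
Labor force participation rate = 156.03 / 254.50 = 61.31%.

Unemployment rate ≈ 5.68%; labor force participation rate ≈ 61.31%.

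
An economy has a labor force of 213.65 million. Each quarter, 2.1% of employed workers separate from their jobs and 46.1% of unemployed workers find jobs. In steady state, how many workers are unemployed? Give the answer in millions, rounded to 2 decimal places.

Steady-state unemployment rate u* = s/(s+f) = 2.1/(2.1+46.1) = 0.043568.
Unemployed = u* × labor force = 0.043568 × 213.65 ≈ 9.31 million.

About 9.31 million are unemployed in steady state.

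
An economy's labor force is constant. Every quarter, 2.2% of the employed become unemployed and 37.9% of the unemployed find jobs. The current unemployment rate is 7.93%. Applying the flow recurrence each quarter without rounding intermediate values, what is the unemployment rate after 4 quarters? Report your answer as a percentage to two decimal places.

With a fixed labor force, u_{t+1} = u_t + s·(1−u_t) − f·u_t = u_t·(1−s−f) + s.
Here 1−s−f = 0.599 and s = 0.022.
u_1 = 0.079300 × 0.599 + 0.022 = 0.069501.
u_2 = 0.069501 × 0.599 + 0.022 = 0.063631.
u_3 = 0.063631 × 0.599 + 0.022 = 0.060115.
u_4 = 0.060115 × 0.599 + 0.022 = 0.058009.

Unemployment rate after four quarters ≈ 5.80%.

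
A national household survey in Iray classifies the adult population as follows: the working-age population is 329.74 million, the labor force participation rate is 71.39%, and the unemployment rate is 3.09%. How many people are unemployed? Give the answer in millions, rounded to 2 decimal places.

Labor force = 0.7139 × 329.74 = 235.40 million.
Unemployed = 0.0309 × 235.40 ≈ 7.27 million.

About 7.27 million are unemployed.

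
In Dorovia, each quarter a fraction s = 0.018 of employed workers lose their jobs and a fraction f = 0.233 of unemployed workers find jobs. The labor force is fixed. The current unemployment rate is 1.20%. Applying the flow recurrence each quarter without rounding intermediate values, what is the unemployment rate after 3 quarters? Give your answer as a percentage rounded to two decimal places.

Unemployment rate after three quarters ≈ 4.66%.

With a fixed labor force, u_{t+1} = u_t + s·(1−u_t) − f·u_t = u_t·(1−s−f) + s.
Here 1−s−f = 0.749 and s = 0.018.
u_1 = 0.012000 × 0.749 + 0.018 = 0.026988.
u_2 = 0.026988 × 0.749 + 0.018 = 0.038214.
u_3 = 0.038214 × 0.749 + 0.018 = 0.046622.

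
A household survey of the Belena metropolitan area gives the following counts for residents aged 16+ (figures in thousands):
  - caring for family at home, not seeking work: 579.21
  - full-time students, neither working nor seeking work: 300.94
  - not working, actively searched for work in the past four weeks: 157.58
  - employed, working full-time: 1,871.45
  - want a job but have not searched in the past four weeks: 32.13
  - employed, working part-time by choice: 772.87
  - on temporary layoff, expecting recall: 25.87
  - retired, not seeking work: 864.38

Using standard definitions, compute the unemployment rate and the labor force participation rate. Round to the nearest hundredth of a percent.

Unemployment rate ≈ 6.49%; labor force participation rate ≈ 61.41%.

Employed = 1,871.45 + 772.87 = 2,644.32 thousand.
Unemployed = 157.58 + 25.87 = 183.45 thousand (jobless and actively searching, or on temporary layoff).
Labor force = 2,644.32 + 183.45 = 2,827.77 thousand.
Not in labor force = 579.21 + 300.94 + 32.13 + 864.38 = 1,776.66 thousand (those not working and not actively searching are outside the labor force — including those who want a job but have given up searching).
Civilian working-age population = 2,827.77 + 1,776.66 = 4,604.43 thousand.
Unemployment rate = 183.45 / 2,827.77 = 6.49%.
Labor force participation rate = 2,827.77 / 4,604.43 = 61.41%.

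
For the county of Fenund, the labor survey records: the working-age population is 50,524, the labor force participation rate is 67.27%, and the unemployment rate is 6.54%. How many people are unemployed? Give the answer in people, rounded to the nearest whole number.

Labor force = 0.6727 × 50,524 = 33,987.
Unemployed = 0.0654 × 33,987 ≈ 2,223.

About 2,223 are unemployed.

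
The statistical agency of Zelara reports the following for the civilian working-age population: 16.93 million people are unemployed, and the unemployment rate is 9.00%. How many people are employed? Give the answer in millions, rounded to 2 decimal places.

About 171.18 million are employed.

Labor force = U / u = 16.93 / 0.0900 ≈ 188.11 million.
Employed = labor force − unemployed = 188.11 − 16.93 = 171.18 million.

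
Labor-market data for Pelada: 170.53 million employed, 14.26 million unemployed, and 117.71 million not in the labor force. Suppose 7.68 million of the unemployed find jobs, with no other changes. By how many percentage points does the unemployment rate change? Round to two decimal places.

Initially, labor force = 170.53 + 14.26 = 184.79 million, so u = 14.26/184.79 = 7.72%.
After the change, unemployed falls and employed rises by 7.68; labor force unchanged → E = 178.21, U = 6.58, labor force = 184.79 million.
New unemployment rate = 6.58 / 184.79 = 3.56%.
Change = 3.56% − 7.72% = −4.16 percentage points.

The unemployment rate changes by −4.16 percentage points.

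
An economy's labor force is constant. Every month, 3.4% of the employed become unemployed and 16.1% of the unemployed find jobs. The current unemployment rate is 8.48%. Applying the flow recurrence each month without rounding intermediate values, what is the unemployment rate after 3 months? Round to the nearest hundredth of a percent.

With a fixed labor force, u_{t+1} = u_t + s·(1−u_t) − f·u_t = u_t·(1−s−f) + s.
Here 1−s−f = 0.805 and s = 0.034.
u_1 = 0.084800 × 0.805 + 0.034 = 0.102264.
u_2 = 0.102264 × 0.805 + 0.034 = 0.116323.
u_3 = 0.116323 × 0.805 + 0.034 = 0.127640.

Unemployment rate after three months ≈ 12.76%.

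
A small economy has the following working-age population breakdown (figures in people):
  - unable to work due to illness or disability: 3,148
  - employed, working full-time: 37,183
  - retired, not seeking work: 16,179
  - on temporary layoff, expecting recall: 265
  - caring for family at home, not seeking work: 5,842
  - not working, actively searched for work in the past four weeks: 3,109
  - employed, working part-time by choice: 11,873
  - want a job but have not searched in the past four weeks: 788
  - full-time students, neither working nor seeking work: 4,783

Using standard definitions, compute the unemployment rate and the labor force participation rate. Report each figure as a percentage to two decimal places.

Unemployment rate ≈ 6.44%; labor force participation rate ≈ 63.04%.

Employed = 37,183 + 11,873 = 49,056.
Unemployed = 265 + 3,109 = 3,374 (jobless and actively searching, or on temporary layoff).
Labor force = 49,056 + 3,374 = 52,430.
Not in labor force = 3,148 + 16,179 + 5,842 + 788 + 4,783 = 30,740 (those not working and not actively searching are outside the labor force — including those who want a job but have given up searching).
Civilian working-age population = 52,430 + 30,740 = 83,170.
Unemployment rate = 3,374 / 52,430 = 6.44%.
Labor force participation rate = 52,430 / 83,170 = 63.04%.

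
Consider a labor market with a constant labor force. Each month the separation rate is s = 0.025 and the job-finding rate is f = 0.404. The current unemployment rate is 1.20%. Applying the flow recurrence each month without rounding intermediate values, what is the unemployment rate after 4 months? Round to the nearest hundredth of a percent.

Unemployment rate after four months ≈ 5.34%.

With a fixed labor force, u_{t+1} = u_t + s·(1−u_t) − f·u_t = u_t·(1−s−f) + s.
Here 1−s−f = 0.571 and s = 0.025.
u_1 = 0.012000 × 0.571 + 0.025 = 0.031852.
u_2 = 0.031852 × 0.571 + 0.025 = 0.043187.
u_3 = 0.043187 × 0.571 + 0.025 = 0.049660.
u_4 = 0.049660 × 0.571 + 0.025 = 0.053356.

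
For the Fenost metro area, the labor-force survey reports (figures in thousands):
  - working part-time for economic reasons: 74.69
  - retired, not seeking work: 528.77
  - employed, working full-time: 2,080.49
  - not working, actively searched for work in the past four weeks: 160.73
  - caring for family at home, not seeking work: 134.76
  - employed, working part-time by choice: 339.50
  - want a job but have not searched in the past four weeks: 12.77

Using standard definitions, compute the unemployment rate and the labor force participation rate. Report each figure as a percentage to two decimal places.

Employed = 74.69 + 2,080.49 + 339.50 = 2,494.68 thousand (anyone who worked, including part-time for economic reasons, counts as employed).
Unemployed = 160.73 thousand.
Labor force = 2,494.68 + 160.73 = 2,655.41 thousand.
Not in labor force = 528.77 + 134.76 + 12.77 = 676.30 thousand (those not working and not actively searching are outside the labor force — including those who want a job but have given up searching).
Civilian working-age population = 2,655.41 + 676.30 = 3,331.71 thousand.
Unemployment rate = 160.73 / 2,655.41 = 6.05%.
Labor force participation rate = 2,655.41 / 3,331.71 = 79.70%.

Unemployment rate ≈ 6.05%; labor force participation rate ≈ 79.70%.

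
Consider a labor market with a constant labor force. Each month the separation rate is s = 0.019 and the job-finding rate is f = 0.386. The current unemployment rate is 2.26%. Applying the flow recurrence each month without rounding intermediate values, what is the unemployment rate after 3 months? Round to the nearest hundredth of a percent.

With a fixed labor force, u_{t+1} = u_t + s·(1−u_t) − f·u_t = u_t·(1−s−f) + s.
Here 1−s−f = 0.595 and s = 0.019.
u_1 = 0.022600 × 0.595 + 0.019 = 0.032447.
u_2 = 0.032447 × 0.595 + 0.019 = 0.038306.
u_3 = 0.038306 × 0.595 + 0.019 = 0.041792.

Unemployment rate after three months ≈ 4.18%.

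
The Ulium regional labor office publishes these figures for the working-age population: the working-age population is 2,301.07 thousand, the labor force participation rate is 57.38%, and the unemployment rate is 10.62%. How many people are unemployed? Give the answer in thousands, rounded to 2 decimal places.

Labor force = 0.5738 × 2,301.07 = 1,320.35 thousand.
Unemployed = 0.1062 × 1,320.35 ≈ 140.22 thousand.

About 140.22 thousand are unemployed.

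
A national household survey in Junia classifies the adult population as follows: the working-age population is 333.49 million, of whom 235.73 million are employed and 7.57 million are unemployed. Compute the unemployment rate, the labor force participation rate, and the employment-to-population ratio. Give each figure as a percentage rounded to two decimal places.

Labor force = employed + unemployed = 235.73 + 7.57 = 243.30 million.
Unemployment rate = 7.57 / 243.30 = 3.11%.
Labor force participation rate = 243.30 / 333.49 = 72.96%.
Employment-population ratio = 235.73 / 333.49 = 70.69%.

Unemployment rate ≈ 3.11%; labor force participation rate ≈ 72.96%; employment-population ratio ≈ 70.69%.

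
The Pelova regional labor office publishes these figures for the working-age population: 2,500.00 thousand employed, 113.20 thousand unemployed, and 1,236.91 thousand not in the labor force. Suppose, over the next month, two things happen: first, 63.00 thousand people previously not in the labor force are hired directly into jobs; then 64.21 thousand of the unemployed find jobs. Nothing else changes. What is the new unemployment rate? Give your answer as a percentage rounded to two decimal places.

New unemployment rate ≈ 1.83%.

Initially, labor force = 2,500.00 + 113.20 = 2,613.20 thousand, so u = 113.20/2,613.20 = 4.33%.
After the first change, employed and labor force both rise by 63.00; unemployed unchanged → E = 2,563.00, U = 113.20, labor force = 2,676.20 thousand.
After the second change, unemployed falls and employed rises by 64.21; labor force unchanged → E = 2,627.21, U = 48.99, labor force = 2,676.20 thousand.
New unemployment rate = 48.99 / 2,676.20 = 1.83%.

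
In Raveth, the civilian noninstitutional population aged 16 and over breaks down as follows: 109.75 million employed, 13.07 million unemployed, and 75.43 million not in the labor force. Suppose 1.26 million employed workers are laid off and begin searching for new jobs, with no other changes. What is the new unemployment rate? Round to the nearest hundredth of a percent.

Initially, labor force = 109.75 + 13.07 = 122.82 million, so u = 13.07/122.82 = 10.64%.
After the change, employed falls and unemployed rises by 1.26; labor force unchanged → E = 108.49, U = 14.33, labor force = 122.82 million.
New unemployment rate = 14.33 / 122.82 = 11.67%.

New unemployment rate ≈ 11.67%.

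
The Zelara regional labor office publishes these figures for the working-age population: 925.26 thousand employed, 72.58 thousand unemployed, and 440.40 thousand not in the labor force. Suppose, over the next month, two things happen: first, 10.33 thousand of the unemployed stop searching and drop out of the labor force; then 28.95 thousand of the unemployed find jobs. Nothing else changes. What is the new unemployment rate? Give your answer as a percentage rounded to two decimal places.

New unemployment rate ≈ 3.37%.

Initially, labor force = 925.26 + 72.58 = 997.84 thousand, so u = 72.58/997.84 = 7.27%.
After the first change, unemployed and labor force both fall by 10.33 → E = 925.26, U = 62.25, labor force = 987.51 thousand.
After the second change, unemployed falls and employed rises by 28.95; labor force unchanged → E = 954.21, U = 33.30, labor force = 987.51 thousand.
New unemployment rate = 33.30 / 987.51 = 3.37%.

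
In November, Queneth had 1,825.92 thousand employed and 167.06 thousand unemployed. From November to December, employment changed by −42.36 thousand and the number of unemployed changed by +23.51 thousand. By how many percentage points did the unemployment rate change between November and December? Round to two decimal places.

The unemployment rate changed by +1.27 percentage points.

November: labor force = 1,825.92 + 167.06 = 1,992.98; u = 167.06/1,992.98 = 8.38%.
December: labor force = 1,783.56 + 190.57 = 1,974.13; u = 190.57/1,974.13 = 9.65%.
Change = 9.65% − 8.38% = +1.27 pp.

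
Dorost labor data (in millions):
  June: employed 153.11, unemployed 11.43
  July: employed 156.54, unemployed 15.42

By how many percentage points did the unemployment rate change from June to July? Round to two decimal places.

June: labor force = 153.11 + 11.43 = 164.54; u = 11.43/164.54 = 6.95%.
July: labor force = 156.54 + 15.42 = 171.96; u = 15.42/171.96 = 8.97%.
Change = 8.97% − 6.95% = +2.02 pp.

The unemployment rate changed by +2.02 percentage points.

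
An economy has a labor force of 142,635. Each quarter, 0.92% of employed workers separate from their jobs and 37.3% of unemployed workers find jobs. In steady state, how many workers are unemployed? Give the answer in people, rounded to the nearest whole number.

About 3,433 are unemployed in steady state.

Steady-state unemployment rate u* = s/(s+f) = 0.92/(0.92+37.3) = 0.024071.
Unemployed = u* × labor force = 0.024071 × 142,635 ≈ 3,433.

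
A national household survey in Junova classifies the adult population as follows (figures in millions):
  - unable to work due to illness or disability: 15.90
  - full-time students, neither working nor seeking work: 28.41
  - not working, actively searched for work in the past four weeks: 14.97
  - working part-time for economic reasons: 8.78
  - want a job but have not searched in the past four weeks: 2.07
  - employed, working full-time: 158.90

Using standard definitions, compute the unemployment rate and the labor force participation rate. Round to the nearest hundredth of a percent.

Employed = 8.78 + 158.90 = 167.68 million (anyone who worked, including part-time for economic reasons, counts as employed).
Unemployed = 14.97 million.
Labor force = 167.68 + 14.97 = 182.65 million.
Not in labor force = 15.90 + 28.41 + 2.07 = 46.38 million (those not working and not actively searching are outside the labor force — including those who want a job but have given up searching).
Civilian working-age population = 182.65 + 46.38 = 229.03 million.
Unemployment rate = 14.97 / 182.65 = 8.20%.
Labor force participation rate = 182.65 / 229.03 = 79.75%.

Unemployment rate ≈ 8.20%; labor force participation rate ≈ 79.75%.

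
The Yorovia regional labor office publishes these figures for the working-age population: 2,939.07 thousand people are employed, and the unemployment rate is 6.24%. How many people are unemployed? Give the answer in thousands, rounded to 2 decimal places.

About 195.60 thousand are unemployed.

Let U be the number unemployed. The labor force is E + U, and U/(E+U) = 0.0624.
So U = 0.0624 × 2,939.07 / (1 − 0.0624) = 183.3980 / 0.9376 ≈ 195.60 thousand.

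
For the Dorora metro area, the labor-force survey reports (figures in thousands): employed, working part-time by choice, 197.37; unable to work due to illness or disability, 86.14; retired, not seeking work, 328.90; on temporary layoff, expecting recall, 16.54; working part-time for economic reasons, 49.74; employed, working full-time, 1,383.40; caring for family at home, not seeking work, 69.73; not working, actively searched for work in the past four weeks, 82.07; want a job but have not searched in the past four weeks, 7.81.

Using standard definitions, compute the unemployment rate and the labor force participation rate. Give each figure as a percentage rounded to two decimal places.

Employed = 197.37 + 49.74 + 1,383.40 = 1,630.51 thousand (anyone who worked, including part-time for economic reasons, counts as employed).
Unemployed = 16.54 + 82.07 = 98.61 thousand (jobless and actively searching, or on temporary layoff).
Labor force = 1,630.51 + 98.61 = 1,729.12 thousand.
Not in labor force = 86.14 + 328.90 + 69.73 + 7.81 = 492.58 thousand (those not working and not actively searching are outside the labor force — including those who want a job but have given up searching).
Civilian working-age population = 1,729.12 + 492.58 = 2,221.70 thousand.
Unemployment rate = 98.61 / 1,729.12 = 5.70%.
Labor force participation rate = 1,729.12 / 2,221.70 = 77.83%.

Unemployment rate ≈ 5.70%; labor force participation rate ≈ 77.83%.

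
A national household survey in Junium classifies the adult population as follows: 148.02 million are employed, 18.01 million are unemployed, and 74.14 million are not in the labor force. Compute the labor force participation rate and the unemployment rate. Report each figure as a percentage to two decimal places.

Labor force = employed + unemployed = 148.02 + 18.01 = 166.03 million.
Working-age population = 166.03 + 74.14 = 240.17 million.
Unemployment rate = 18.01 / 166.03 = 10.85%.
Labor force participation rate = 166.03 / 240.17 = 69.13%.

Labor force participation rate ≈ 69.13%; unemployment rate ≈ 10.85%.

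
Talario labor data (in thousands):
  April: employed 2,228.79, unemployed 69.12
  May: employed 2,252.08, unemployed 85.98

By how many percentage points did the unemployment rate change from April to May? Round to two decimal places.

The unemployment rate changed by +0.67 percentage points.

April: labor force = 2,228.79 + 69.12 = 2,297.91; u = 69.12/2,297.91 = 3.01%.
May: labor force = 2,252.08 + 85.98 = 2,338.06; u = 85.98/2,338.06 = 3.68%.
Change = 3.68% − 3.01% = +0.67 pp.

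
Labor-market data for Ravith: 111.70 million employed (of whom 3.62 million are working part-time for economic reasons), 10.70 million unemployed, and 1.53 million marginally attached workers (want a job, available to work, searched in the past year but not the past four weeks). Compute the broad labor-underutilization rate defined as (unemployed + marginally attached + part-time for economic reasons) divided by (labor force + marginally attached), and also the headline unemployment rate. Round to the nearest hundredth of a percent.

Broad underutilization rate ≈ 12.79%; headline unemployment rate ≈ 8.74%.

Labor force = 111.70 + 10.70 = 122.40 million.
Numerator = 10.70 + 1.53 + 3.62 = 15.85 million.
Denominator = 122.40 + 1.53 = 123.93 million.
Broad rate = 15.85 / 123.93 = 12.79%.
Headline unemployment rate = 10.70 / 122.40 = 8.74%.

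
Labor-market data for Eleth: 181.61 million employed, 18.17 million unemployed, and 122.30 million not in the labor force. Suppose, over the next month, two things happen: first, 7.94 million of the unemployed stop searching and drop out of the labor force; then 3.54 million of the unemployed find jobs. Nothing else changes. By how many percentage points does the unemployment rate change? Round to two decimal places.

The unemployment rate changes by −5.61 percentage points.

Initially, labor force = 181.61 + 18.17 = 199.78 million, so u = 18.17/199.78 = 9.10%.
After the first change, unemployed and labor force both fall by 7.94 → E = 181.61, U = 10.23, labor force = 191.84 million.
After the second change, unemployed falls and employed rises by 3.54; labor force unchanged → E = 185.15, U = 6.69, labor force = 191.84 million.
New unemployment rate = 6.69 / 191.84 = 3.49%.
Change = 3.49% − 9.10% = −5.61 percentage points.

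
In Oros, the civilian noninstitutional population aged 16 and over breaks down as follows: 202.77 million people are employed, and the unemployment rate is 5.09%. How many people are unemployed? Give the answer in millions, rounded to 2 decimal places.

Let U be the number unemployed. The labor force is E + U, and U/(E+U) = 0.0509.
So U = 0.0509 × 202.77 / (1 − 0.0509) = 10.3210 / 0.9491 ≈ 10.87 million.

About 10.87 million are unemployed.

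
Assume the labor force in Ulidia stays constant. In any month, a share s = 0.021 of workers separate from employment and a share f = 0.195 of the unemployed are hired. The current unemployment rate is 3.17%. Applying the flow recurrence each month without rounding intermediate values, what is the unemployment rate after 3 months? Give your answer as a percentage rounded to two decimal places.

With a fixed labor force, u_{t+1} = u_t + s·(1−u_t) − f·u_t = u_t·(1−s−f) + s.
Here 1−s−f = 0.784 and s = 0.021.
u_1 = 0.031700 × 0.784 + 0.021 = 0.045853.
u_2 = 0.045853 × 0.784 + 0.021 = 0.056949.
u_3 = 0.056949 × 0.784 + 0.021 = 0.065648.

Unemployment rate after three months ≈ 6.56%.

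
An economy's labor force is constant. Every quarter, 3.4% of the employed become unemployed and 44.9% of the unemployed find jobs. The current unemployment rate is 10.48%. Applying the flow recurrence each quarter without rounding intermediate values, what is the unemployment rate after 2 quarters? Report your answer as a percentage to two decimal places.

Unemployment rate after two quarters ≈ 7.96%.

With a fixed labor force, u_{t+1} = u_t + s·(1−u_t) − f·u_t = u_t·(1−s−f) + s.
Here 1−s−f = 0.517 and s = 0.034.
u_1 = 0.104800 × 0.517 + 0.034 = 0.088182.
u_2 = 0.088182 × 0.517 + 0.034 = 0.079590.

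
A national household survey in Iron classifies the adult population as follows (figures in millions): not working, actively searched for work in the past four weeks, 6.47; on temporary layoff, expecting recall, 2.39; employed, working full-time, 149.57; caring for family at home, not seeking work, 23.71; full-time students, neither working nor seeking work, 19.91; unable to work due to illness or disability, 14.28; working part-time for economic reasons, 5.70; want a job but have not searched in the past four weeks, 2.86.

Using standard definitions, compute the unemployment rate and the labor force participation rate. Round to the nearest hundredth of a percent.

Unemployment rate ≈ 5.40%; labor force participation rate ≈ 72.98%.

Employed = 149.57 + 5.70 = 155.27 million (anyone who worked, including part-time for economic reasons, counts as employed).
Unemployed = 6.47 + 2.39 = 8.86 million (jobless and actively searching, or on temporary layoff).
Labor force = 155.27 + 8.86 = 164.13 million.
Not in labor force = 23.71 + 19.91 + 14.28 + 2.86 = 60.76 million (those not working and not actively searching are outside the labor force — including those who want a job but have given up searching).
Civilian working-age population = 164.13 + 60.76 = 224.89 million.
Unemployment rate = 8.86 / 164.13 = 5.40%.
Labor force participation rate = 164.13 / 224.89 = 72.98%.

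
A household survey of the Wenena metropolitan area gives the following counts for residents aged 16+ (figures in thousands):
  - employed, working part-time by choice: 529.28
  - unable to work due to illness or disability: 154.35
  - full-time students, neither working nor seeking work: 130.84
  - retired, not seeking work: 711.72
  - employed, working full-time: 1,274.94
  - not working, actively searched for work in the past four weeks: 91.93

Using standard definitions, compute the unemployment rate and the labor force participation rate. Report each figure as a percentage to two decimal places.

Unemployment rate ≈ 4.85%; labor force participation rate ≈ 65.54%.

Employed = 529.28 + 1,274.94 = 1,804.22 thousand.
Unemployed = 91.93 thousand.
Labor force = 1,804.22 + 91.93 = 1,896.15 thousand.
Not in labor force = 154.35 + 130.84 + 711.72 = 996.91 thousand (those not working and not actively searching are outside the labor force).
Civilian working-age population = 1,896.15 + 996.91 = 2,893.06 thousand.
Unemployment rate = 91.93 / 1,896.15 = 4.85%.
Labor force participation rate = 1,896.15 / 2,893.06 = 65.54%.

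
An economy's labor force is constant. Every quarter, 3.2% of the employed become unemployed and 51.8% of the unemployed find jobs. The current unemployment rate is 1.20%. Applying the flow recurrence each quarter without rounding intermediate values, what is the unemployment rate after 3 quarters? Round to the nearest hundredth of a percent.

With a fixed labor force, u_{t+1} = u_t + s·(1−u_t) − f·u_t = u_t·(1−s−f) + s.
Here 1−s−f = 0.450 and s = 0.032.
u_1 = 0.012000 × 0.450 + 0.032 = 0.037400.
u_2 = 0.037400 × 0.450 + 0.032 = 0.048830.
u_3 = 0.048830 × 0.450 + 0.032 = 0.053974.

Unemployment rate after three quarters ≈ 5.40%.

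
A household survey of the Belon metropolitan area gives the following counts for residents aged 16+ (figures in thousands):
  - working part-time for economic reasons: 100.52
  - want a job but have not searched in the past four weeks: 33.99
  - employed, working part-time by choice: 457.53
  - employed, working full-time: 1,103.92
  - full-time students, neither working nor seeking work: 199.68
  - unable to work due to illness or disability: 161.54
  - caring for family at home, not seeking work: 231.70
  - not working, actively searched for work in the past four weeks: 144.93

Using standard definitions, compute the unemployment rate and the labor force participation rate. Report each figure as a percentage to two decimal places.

Employed = 100.52 + 457.53 + 1,103.92 = 1,661.97 thousand (anyone who worked, including part-time for economic reasons, counts as employed).
Unemployed = 144.93 thousand.
Labor force = 1,661.97 + 144.93 = 1,806.90 thousand.
Not in labor force = 33.99 + 199.68 + 161.54 + 231.70 = 626.91 thousand (those not working and not actively searching are outside the labor force — including those who want a job but have given up searching).
Civilian working-age population = 1,806.90 + 626.91 = 2,433.81 thousand.
Unemployment rate = 144.93 / 1,806.90 = 8.02%.
Labor force participation rate = 1,806.90 / 2,433.81 = 74.24%.

Unemployment rate ≈ 8.02%; labor force participation rate ≈ 74.24%.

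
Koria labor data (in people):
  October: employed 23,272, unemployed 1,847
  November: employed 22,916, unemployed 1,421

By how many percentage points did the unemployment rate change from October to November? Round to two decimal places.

The unemployment rate changed by −1.51 percentage points.

October: labor force = 23,272 + 1,847 = 25,119; u = 1,847/25,119 = 7.35%.
November: labor force = 22,916 + 1,421 = 24,337; u = 1,421/24,337 = 5.84%.
Change = 5.84% − 7.35% = −1.51 pp.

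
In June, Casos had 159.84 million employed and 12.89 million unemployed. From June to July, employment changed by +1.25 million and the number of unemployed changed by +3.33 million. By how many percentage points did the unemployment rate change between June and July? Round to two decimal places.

June: labor force = 159.84 + 12.89 = 172.73; u = 12.89/172.73 = 7.46%.
July: labor force = 161.09 + 16.22 = 177.31; u = 16.22/177.31 = 9.15%.
Change = 9.15% − 7.46% = +1.69 pp.

The unemployment rate changed by +1.69 percentage points.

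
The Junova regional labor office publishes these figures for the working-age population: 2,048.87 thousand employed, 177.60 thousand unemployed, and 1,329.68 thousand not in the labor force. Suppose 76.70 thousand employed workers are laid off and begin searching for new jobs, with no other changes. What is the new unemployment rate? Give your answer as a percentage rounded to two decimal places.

New unemployment rate ≈ 11.42%.

Initially, labor force = 2,048.87 + 177.60 = 2,226.47 thousand, so u = 177.60/2,226.47 = 7.98%.
After the change, employed falls and unemployed rises by 76.70; labor force unchanged → E = 1,972.17, U = 254.30, labor force = 2,226.47 thousand.
New unemployment rate = 254.30 / 2,226.47 = 11.42%.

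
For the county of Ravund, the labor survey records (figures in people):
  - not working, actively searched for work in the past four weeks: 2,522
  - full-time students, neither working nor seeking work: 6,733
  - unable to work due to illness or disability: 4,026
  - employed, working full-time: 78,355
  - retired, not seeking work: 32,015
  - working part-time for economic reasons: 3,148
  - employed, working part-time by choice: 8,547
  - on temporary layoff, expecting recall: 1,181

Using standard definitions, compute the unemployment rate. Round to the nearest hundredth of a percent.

Employed = 78,355 + 3,148 + 8,547 = 90,050 (anyone who worked, including part-time for economic reasons, counts as employed).
Unemployed = 2,522 + 1,181 = 3,703 (jobless and actively searching, or on temporary layoff).
Labor force = 90,050 + 3,703 = 93,753.
Unemployment rate = 3,703 / 93,753 = 3.95%.

Unemployment rate ≈ 3.95%.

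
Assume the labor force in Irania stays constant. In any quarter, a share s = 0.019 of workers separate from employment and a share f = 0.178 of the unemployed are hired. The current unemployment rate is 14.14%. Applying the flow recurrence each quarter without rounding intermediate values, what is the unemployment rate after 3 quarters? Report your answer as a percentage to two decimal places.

With a fixed labor force, u_{t+1} = u_t + s·(1−u_t) − f·u_t = u_t·(1−s−f) + s.
Here 1−s−f = 0.803 and s = 0.019.
u_1 = 0.141400 × 0.803 + 0.019 = 0.132544.
u_2 = 0.132544 × 0.803 + 0.019 = 0.125433.
u_3 = 0.125433 × 0.803 + 0.019 = 0.119723.

Unemployment rate after three quarters ≈ 11.97%.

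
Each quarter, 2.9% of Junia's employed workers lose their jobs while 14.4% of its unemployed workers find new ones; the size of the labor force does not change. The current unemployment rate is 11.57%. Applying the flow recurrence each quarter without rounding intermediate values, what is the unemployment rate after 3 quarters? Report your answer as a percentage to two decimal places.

Unemployment rate after three quarters ≈ 13.83%.

With a fixed labor force, u_{t+1} = u_t + s·(1−u_t) − f·u_t = u_t·(1−s−f) + s.
Here 1−s−f = 0.827 and s = 0.029.
u_1 = 0.115700 × 0.827 + 0.029 = 0.124684.
u_2 = 0.124684 × 0.827 + 0.029 = 0.132114.
u_3 = 0.132114 × 0.827 + 0.029 = 0.138258.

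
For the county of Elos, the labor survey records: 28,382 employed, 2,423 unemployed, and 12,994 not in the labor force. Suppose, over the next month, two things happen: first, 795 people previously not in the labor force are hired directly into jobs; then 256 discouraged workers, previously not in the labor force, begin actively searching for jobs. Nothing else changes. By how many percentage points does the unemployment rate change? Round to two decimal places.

Initially, labor force = 28,382 + 2,423 = 30,805, so u = 2,423/30,805 = 7.87%.
After the first change, employed and labor force both rise by 795; unemployed unchanged → E = 29,177, U = 2,423, labor force = 31,600.
After the second change, unemployed and labor force both rise by 256 → E = 29,177, U = 2,679, labor force = 31,856.
New unemployment rate = 2,679 / 31,856 = 8.41%.
Change = 8.41% − 7.87% = +0.54 percentage points.

The unemployment rate changes by +0.54 percentage points.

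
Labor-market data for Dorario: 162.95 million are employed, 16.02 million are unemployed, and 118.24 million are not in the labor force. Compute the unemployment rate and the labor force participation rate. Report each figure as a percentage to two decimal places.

Unemployment rate ≈ 8.95%; labor force participation rate ≈ 60.22%.

Labor force = employed + unemployed = 162.95 + 16.02 = 178.97 million.
Working-age population = 178.97 + 118.24 = 297.21 million.
Unemployment rate = 16.02 / 178.97 = 8.95%.
Labor force participation rate = 178.97 / 297.21 = 60.22%.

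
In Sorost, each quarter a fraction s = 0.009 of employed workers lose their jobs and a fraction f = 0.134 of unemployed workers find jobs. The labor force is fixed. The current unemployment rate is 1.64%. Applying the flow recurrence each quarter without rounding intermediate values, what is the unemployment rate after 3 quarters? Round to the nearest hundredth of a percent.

Unemployment rate after three quarters ≈ 3.36%.

With a fixed labor force, u_{t+1} = u_t + s·(1−u_t) − f·u_t = u_t·(1−s−f) + s.
Here 1−s−f = 0.857 and s = 0.009.
u_1 = 0.016400 × 0.857 + 0.009 = 0.023055.
u_2 = 0.023055 × 0.857 + 0.009 = 0.028758.
u_3 = 0.028758 × 0.857 + 0.009 = 0.033646.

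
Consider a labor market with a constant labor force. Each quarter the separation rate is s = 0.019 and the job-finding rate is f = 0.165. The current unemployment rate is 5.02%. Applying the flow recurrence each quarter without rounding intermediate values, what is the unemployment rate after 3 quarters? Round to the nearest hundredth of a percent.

Unemployment rate after three quarters ≈ 7.44%.

With a fixed labor force, u_{t+1} = u_t + s·(1−u_t) − f·u_t = u_t·(1−s−f) + s.
Here 1−s−f = 0.816 and s = 0.019.
u_1 = 0.050200 × 0.816 + 0.019 = 0.059963.
u_2 = 0.059963 × 0.816 + 0.019 = 0.067930.
u_3 = 0.067930 × 0.816 + 0.019 = 0.074431.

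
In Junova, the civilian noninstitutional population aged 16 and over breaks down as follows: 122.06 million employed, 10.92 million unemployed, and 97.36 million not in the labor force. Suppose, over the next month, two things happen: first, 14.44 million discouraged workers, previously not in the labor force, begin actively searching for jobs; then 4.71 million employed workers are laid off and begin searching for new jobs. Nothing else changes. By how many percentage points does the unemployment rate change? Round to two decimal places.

The unemployment rate changes by +12.19 percentage points.

Initially, labor force = 122.06 + 10.92 = 132.98 million, so u = 10.92/132.98 = 8.21%.
After the first change, unemployed and labor force both rise by 14.44 → E = 122.06, U = 25.36, labor force = 147.42 million.
After the second change, employed falls and unemployed rises by 4.71; labor force unchanged → E = 117.35, U = 30.07, labor force = 147.42 million.
New unemployment rate = 30.07 / 147.42 = 20.40%.
Change = 20.40% − 8.21% = +12.19 percentage points.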